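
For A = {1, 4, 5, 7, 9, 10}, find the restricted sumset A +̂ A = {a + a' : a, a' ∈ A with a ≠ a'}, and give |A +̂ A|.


Restricted sumset: A +̂ A = {a + a' : a ∈ A, a' ∈ A, a ≠ a'}.
Equivalently, take A + A and drop any sum 2a that is achievable ONLY as a + a for a ∈ A (i.e. sums representable only with equal summands).
Enumerate pairs (a, a') with a < a' (symmetric, so each unordered pair gives one sum; this covers all a ≠ a'):
  1 + 4 = 5
  1 + 5 = 6
  1 + 7 = 8
  1 + 9 = 10
  1 + 10 = 11
  4 + 5 = 9
  4 + 7 = 11
  4 + 9 = 13
  4 + 10 = 14
  5 + 7 = 12
  5 + 9 = 14
  5 + 10 = 15
  7 + 9 = 16
  7 + 10 = 17
  9 + 10 = 19
Collected distinct sums: {5, 6, 8, 9, 10, 11, 12, 13, 14, 15, 16, 17, 19}
|A +̂ A| = 13
(Reference bound: |A +̂ A| ≥ 2|A| - 3 for |A| ≥ 2, with |A| = 6 giving ≥ 9.)

|A +̂ A| = 13


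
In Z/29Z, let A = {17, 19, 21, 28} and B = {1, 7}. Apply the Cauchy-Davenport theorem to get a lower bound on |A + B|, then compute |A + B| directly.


Cauchy-Davenport: |A + B| ≥ min(p, |A| + |B| - 1) for A, B nonempty in Z/pZ.
|A| = 4, |B| = 2, p = 29.
CD lower bound = min(29, 4 + 2 - 1) = min(29, 5) = 5.
Compute A + B mod 29 directly:
a = 17: 17+1=18, 17+7=24
a = 19: 19+1=20, 19+7=26
a = 21: 21+1=22, 21+7=28
a = 28: 28+1=0, 28+7=6
A + B = {0, 6, 18, 20, 22, 24, 26, 28}, so |A + B| = 8.
Verify: 8 ≥ 5? Yes ✓.

CD lower bound = 5, actual |A + B| = 8.


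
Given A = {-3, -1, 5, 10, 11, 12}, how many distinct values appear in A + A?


A + A = {a + a' : a, a' ∈ A}; |A| = 6.
General bounds: 2|A| - 1 ≤ |A + A| ≤ |A|(|A|+1)/2, i.e. 11 ≤ |A + A| ≤ 21.
Lower bound 2|A|-1 is attained iff A is an arithmetic progression.
Enumerate sums a + a' for a ≤ a' (symmetric, so this suffices):
a = -3: -3+-3=-6, -3+-1=-4, -3+5=2, -3+10=7, -3+11=8, -3+12=9
a = -1: -1+-1=-2, -1+5=4, -1+10=9, -1+11=10, -1+12=11
a = 5: 5+5=10, 5+10=15, 5+11=16, 5+12=17
a = 10: 10+10=20, 10+11=21, 10+12=22
a = 11: 11+11=22, 11+12=23
a = 12: 12+12=24
Distinct sums: {-6, -4, -2, 2, 4, 7, 8, 9, 10, 11, 15, 16, 17, 20, 21, 22, 23, 24}
|A + A| = 18

|A + A| = 18


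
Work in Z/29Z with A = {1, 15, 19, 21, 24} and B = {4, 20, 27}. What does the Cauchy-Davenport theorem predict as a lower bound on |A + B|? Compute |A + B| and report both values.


Cauchy-Davenport: |A + B| ≥ min(p, |A| + |B| - 1) for A, B nonempty in Z/pZ.
|A| = 5, |B| = 3, p = 29.
CD lower bound = min(29, 5 + 3 - 1) = min(29, 7) = 7.
Compute A + B mod 29 directly:
a = 1: 1+4=5, 1+20=21, 1+27=28
a = 15: 15+4=19, 15+20=6, 15+27=13
a = 19: 19+4=23, 19+20=10, 19+27=17
a = 21: 21+4=25, 21+20=12, 21+27=19
a = 24: 24+4=28, 24+20=15, 24+27=22
A + B = {5, 6, 10, 12, 13, 15, 17, 19, 21, 22, 23, 25, 28}, so |A + B| = 13.
Verify: 13 ≥ 7? Yes ✓.

CD lower bound = 7, actual |A + B| = 13.


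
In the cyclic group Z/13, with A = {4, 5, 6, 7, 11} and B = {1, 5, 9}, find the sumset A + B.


Work in Z/13Z: reduce every sum a + b modulo 13.
Enumerate all 15 pairs:
a = 4: 4+1=5, 4+5=9, 4+9=0
a = 5: 5+1=6, 5+5=10, 5+9=1
a = 6: 6+1=7, 6+5=11, 6+9=2
a = 7: 7+1=8, 7+5=12, 7+9=3
a = 11: 11+1=12, 11+5=3, 11+9=7
Distinct residues collected: {0, 1, 2, 3, 5, 6, 7, 8, 9, 10, 11, 12}
|A + B| = 12 (out of 13 total residues).

A + B = {0, 1, 2, 3, 5, 6, 7, 8, 9, 10, 11, 12}


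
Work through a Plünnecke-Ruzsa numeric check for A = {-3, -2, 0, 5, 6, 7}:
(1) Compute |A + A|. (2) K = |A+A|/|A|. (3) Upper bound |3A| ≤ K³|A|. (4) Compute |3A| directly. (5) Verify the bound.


|A| = 6.
Step 1: Compute A + A by enumerating all 36 pairs.
A + A = {-6, -5, -4, -3, -2, 0, 2, 3, 4, 5, 6, 7, 10, 11, 12, 13, 14}, so |A + A| = 17.
Step 2: Doubling constant K = |A + A|/|A| = 17/6 = 17/6 ≈ 2.8333.
Step 3: Plünnecke-Ruzsa gives |3A| ≤ K³·|A| = (2.8333)³ · 6 ≈ 136.4722.
Step 4: Compute 3A = A + A + A directly by enumerating all triples (a,b,c) ∈ A³; |3A| = 31.
Step 5: Check 31 ≤ 136.4722? Yes ✓.

K = 17/6, Plünnecke-Ruzsa bound K³|A| ≈ 136.4722, |3A| = 31, inequality holds.


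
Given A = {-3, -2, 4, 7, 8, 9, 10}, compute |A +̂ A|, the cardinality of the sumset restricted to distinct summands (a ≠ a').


Restricted sumset: A +̂ A = {a + a' : a ∈ A, a' ∈ A, a ≠ a'}.
Equivalently, take A + A and drop any sum 2a that is achievable ONLY as a + a for a ∈ A (i.e. sums representable only with equal summands).
Enumerate pairs (a, a') with a < a' (symmetric, so each unordered pair gives one sum; this covers all a ≠ a'):
  -3 + -2 = -5
  -3 + 4 = 1
  -3 + 7 = 4
  -3 + 8 = 5
  -3 + 9 = 6
  -3 + 10 = 7
  -2 + 4 = 2
  -2 + 7 = 5
  -2 + 8 = 6
  -2 + 9 = 7
  -2 + 10 = 8
  4 + 7 = 11
  4 + 8 = 12
  4 + 9 = 13
  4 + 10 = 14
  7 + 8 = 15
  7 + 9 = 16
  7 + 10 = 17
  8 + 9 = 17
  8 + 10 = 18
  9 + 10 = 19
Collected distinct sums: {-5, 1, 2, 4, 5, 6, 7, 8, 11, 12, 13, 14, 15, 16, 17, 18, 19}
|A +̂ A| = 17
(Reference bound: |A +̂ A| ≥ 2|A| - 3 for |A| ≥ 2, with |A| = 7 giving ≥ 11.)

|A +̂ A| = 17


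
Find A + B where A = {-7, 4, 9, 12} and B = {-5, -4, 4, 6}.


A + B = {a + b : a ∈ A, b ∈ B}.
Enumerate all |A|·|B| = 4·4 = 16 pairs (a, b) and collect distinct sums.
a = -7: -7+-5=-12, -7+-4=-11, -7+4=-3, -7+6=-1
a = 4: 4+-5=-1, 4+-4=0, 4+4=8, 4+6=10
a = 9: 9+-5=4, 9+-4=5, 9+4=13, 9+6=15
a = 12: 12+-5=7, 12+-4=8, 12+4=16, 12+6=18
Collecting distinct sums: A + B = {-12, -11, -3, -1, 0, 4, 5, 7, 8, 10, 13, 15, 16, 18}
|A + B| = 14

A + B = {-12, -11, -3, -1, 0, 4, 5, 7, 8, 10, 13, 15, 16, 18}


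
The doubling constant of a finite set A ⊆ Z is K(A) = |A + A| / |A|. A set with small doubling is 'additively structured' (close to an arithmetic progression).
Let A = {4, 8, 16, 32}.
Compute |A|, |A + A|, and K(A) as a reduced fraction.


|A| = 4.
Compute A + A by enumerating all 16 pairs.
A + A = {8, 12, 16, 20, 24, 32, 36, 40, 48, 64}, so |A + A| = 10.
K = |A + A| / |A| = 10/4 = 5/2 ≈ 2.5000.
Reference: AP of size 4 gives K = 7/4 ≈ 1.7500; a fully generic set of size 4 gives K ≈ 2.5000.

|A| = 4, |A + A| = 10, K = 10/4 = 5/2.


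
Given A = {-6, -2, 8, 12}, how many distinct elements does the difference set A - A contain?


A - A = {a - a' : a, a' ∈ A}; |A| = 4.
Bounds: 2|A|-1 ≤ |A - A| ≤ |A|² - |A| + 1, i.e. 7 ≤ |A - A| ≤ 13.
Note: 0 ∈ A - A always (from a - a). The set is symmetric: if d ∈ A - A then -d ∈ A - A.
Enumerate nonzero differences d = a - a' with a > a' (then include -d):
Positive differences: {4, 10, 14, 18}
Full difference set: {0} ∪ (positive diffs) ∪ (negative diffs).
|A - A| = 1 + 2·4 = 9 (matches direct enumeration: 9).

|A - A| = 9


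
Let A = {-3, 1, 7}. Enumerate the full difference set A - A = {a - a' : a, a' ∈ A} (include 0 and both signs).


A - A = {a - a' : a, a' ∈ A}.
Compute a - a' for each ordered pair (a, a'):
a = -3: -3--3=0, -3-1=-4, -3-7=-10
a = 1: 1--3=4, 1-1=0, 1-7=-6
a = 7: 7--3=10, 7-1=6, 7-7=0
Collecting distinct values (and noting 0 appears from a-a):
A - A = {-10, -6, -4, 0, 4, 6, 10}
|A - A| = 7

A - A = {-10, -6, -4, 0, 4, 6, 10}


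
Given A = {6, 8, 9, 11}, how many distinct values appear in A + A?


A + A = {a + a' : a, a' ∈ A}; |A| = 4.
General bounds: 2|A| - 1 ≤ |A + A| ≤ |A|(|A|+1)/2, i.e. 7 ≤ |A + A| ≤ 10.
Lower bound 2|A|-1 is attained iff A is an arithmetic progression.
Enumerate sums a + a' for a ≤ a' (symmetric, so this suffices):
a = 6: 6+6=12, 6+8=14, 6+9=15, 6+11=17
a = 8: 8+8=16, 8+9=17, 8+11=19
a = 9: 9+9=18, 9+11=20
a = 11: 11+11=22
Distinct sums: {12, 14, 15, 16, 17, 18, 19, 20, 22}
|A + A| = 9

|A + A| = 9


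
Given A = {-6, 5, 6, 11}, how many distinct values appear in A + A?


A + A = {a + a' : a, a' ∈ A}; |A| = 4.
General bounds: 2|A| - 1 ≤ |A + A| ≤ |A|(|A|+1)/2, i.e. 7 ≤ |A + A| ≤ 10.
Lower bound 2|A|-1 is attained iff A is an arithmetic progression.
Enumerate sums a + a' for a ≤ a' (symmetric, so this suffices):
a = -6: -6+-6=-12, -6+5=-1, -6+6=0, -6+11=5
a = 5: 5+5=10, 5+6=11, 5+11=16
a = 6: 6+6=12, 6+11=17
a = 11: 11+11=22
Distinct sums: {-12, -1, 0, 5, 10, 11, 12, 16, 17, 22}
|A + A| = 10

|A + A| = 10


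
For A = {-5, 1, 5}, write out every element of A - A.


A - A = {a - a' : a, a' ∈ A}.
Compute a - a' for each ordered pair (a, a'):
a = -5: -5--5=0, -5-1=-6, -5-5=-10
a = 1: 1--5=6, 1-1=0, 1-5=-4
a = 5: 5--5=10, 5-1=4, 5-5=0
Collecting distinct values (and noting 0 appears from a-a):
A - A = {-10, -6, -4, 0, 4, 6, 10}
|A - A| = 7

A - A = {-10, -6, -4, 0, 4, 6, 10}


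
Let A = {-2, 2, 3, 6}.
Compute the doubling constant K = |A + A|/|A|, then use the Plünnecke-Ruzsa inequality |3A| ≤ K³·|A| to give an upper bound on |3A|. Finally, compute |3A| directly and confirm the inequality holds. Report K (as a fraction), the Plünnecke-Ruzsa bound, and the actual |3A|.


|A| = 4.
Step 1: Compute A + A by enumerating all 16 pairs.
A + A = {-4, 0, 1, 4, 5, 6, 8, 9, 12}, so |A + A| = 9.
Step 2: Doubling constant K = |A + A|/|A| = 9/4 = 9/4 ≈ 2.2500.
Step 3: Plünnecke-Ruzsa gives |3A| ≤ K³·|A| = (2.2500)³ · 4 ≈ 45.5625.
Step 4: Compute 3A = A + A + A directly by enumerating all triples (a,b,c) ∈ A³; |3A| = 16.
Step 5: Check 16 ≤ 45.5625? Yes ✓.

K = 9/4, Plünnecke-Ruzsa bound K³|A| ≈ 45.5625, |3A| = 16, inequality holds.


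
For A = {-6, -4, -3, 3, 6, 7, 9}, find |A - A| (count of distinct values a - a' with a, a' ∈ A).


A - A = {a - a' : a, a' ∈ A}; |A| = 7.
Bounds: 2|A|-1 ≤ |A - A| ≤ |A|² - |A| + 1, i.e. 13 ≤ |A - A| ≤ 43.
Note: 0 ∈ A - A always (from a - a). The set is symmetric: if d ∈ A - A then -d ∈ A - A.
Enumerate nonzero differences d = a - a' with a > a' (then include -d):
Positive differences: {1, 2, 3, 4, 6, 7, 9, 10, 11, 12, 13, 15}
Full difference set: {0} ∪ (positive diffs) ∪ (negative diffs).
|A - A| = 1 + 2·12 = 25 (matches direct enumeration: 25).

|A - A| = 25


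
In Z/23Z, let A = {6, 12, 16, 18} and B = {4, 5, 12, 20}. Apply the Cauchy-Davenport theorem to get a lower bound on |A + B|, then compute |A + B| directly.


Cauchy-Davenport: |A + B| ≥ min(p, |A| + |B| - 1) for A, B nonempty in Z/pZ.
|A| = 4, |B| = 4, p = 23.
CD lower bound = min(23, 4 + 4 - 1) = min(23, 7) = 7.
Compute A + B mod 23 directly:
a = 6: 6+4=10, 6+5=11, 6+12=18, 6+20=3
a = 12: 12+4=16, 12+5=17, 12+12=1, 12+20=9
a = 16: 16+4=20, 16+5=21, 16+12=5, 16+20=13
a = 18: 18+4=22, 18+5=0, 18+12=7, 18+20=15
A + B = {0, 1, 3, 5, 7, 9, 10, 11, 13, 15, 16, 17, 18, 20, 21, 22}, so |A + B| = 16.
Verify: 16 ≥ 7? Yes ✓.

CD lower bound = 7, actual |A + B| = 16.


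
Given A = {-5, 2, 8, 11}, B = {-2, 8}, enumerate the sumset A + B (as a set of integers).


A + B = {a + b : a ∈ A, b ∈ B}.
Enumerate all |A|·|B| = 4·2 = 8 pairs (a, b) and collect distinct sums.
a = -5: -5+-2=-7, -5+8=3
a = 2: 2+-2=0, 2+8=10
a = 8: 8+-2=6, 8+8=16
a = 11: 11+-2=9, 11+8=19
Collecting distinct sums: A + B = {-7, 0, 3, 6, 9, 10, 16, 19}
|A + B| = 8

A + B = {-7, 0, 3, 6, 9, 10, 16, 19}


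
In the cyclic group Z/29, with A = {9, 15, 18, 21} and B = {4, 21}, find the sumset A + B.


Work in Z/29Z: reduce every sum a + b modulo 29.
Enumerate all 8 pairs:
a = 9: 9+4=13, 9+21=1
a = 15: 15+4=19, 15+21=7
a = 18: 18+4=22, 18+21=10
a = 21: 21+4=25, 21+21=13
Distinct residues collected: {1, 7, 10, 13, 19, 22, 25}
|A + B| = 7 (out of 29 total residues).

A + B = {1, 7, 10, 13, 19, 22, 25}


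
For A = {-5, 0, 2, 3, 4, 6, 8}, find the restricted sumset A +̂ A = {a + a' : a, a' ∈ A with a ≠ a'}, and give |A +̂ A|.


Restricted sumset: A +̂ A = {a + a' : a ∈ A, a' ∈ A, a ≠ a'}.
Equivalently, take A + A and drop any sum 2a that is achievable ONLY as a + a for a ∈ A (i.e. sums representable only with equal summands).
Enumerate pairs (a, a') with a < a' (symmetric, so each unordered pair gives one sum; this covers all a ≠ a'):
  -5 + 0 = -5
  -5 + 2 = -3
  -5 + 3 = -2
  -5 + 4 = -1
  -5 + 6 = 1
  -5 + 8 = 3
  0 + 2 = 2
  0 + 3 = 3
  0 + 4 = 4
  0 + 6 = 6
  0 + 8 = 8
  2 + 3 = 5
  2 + 4 = 6
  2 + 6 = 8
  2 + 8 = 10
  3 + 4 = 7
  3 + 6 = 9
  3 + 8 = 11
  4 + 6 = 10
  4 + 8 = 12
  6 + 8 = 14
Collected distinct sums: {-5, -3, -2, -1, 1, 2, 3, 4, 5, 6, 7, 8, 9, 10, 11, 12, 14}
|A +̂ A| = 17
(Reference bound: |A +̂ A| ≥ 2|A| - 3 for |A| ≥ 2, with |A| = 7 giving ≥ 11.)

|A +̂ A| = 17


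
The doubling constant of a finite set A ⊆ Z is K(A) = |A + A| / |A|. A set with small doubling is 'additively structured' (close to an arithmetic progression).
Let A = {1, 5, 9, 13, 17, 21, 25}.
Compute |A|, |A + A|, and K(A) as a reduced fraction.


|A| = 7.
Compute A + A by enumerating all 49 pairs.
A + A = {2, 6, 10, 14, 18, 22, 26, 30, 34, 38, 42, 46, 50}, so |A + A| = 13.
K = |A + A| / |A| = 13/7 (already in lowest terms) ≈ 1.8571.
Reference: AP of size 7 gives K = 13/7 ≈ 1.8571; a fully generic set of size 7 gives K ≈ 4.0000.

|A| = 7, |A + A| = 13, K = 13/7.


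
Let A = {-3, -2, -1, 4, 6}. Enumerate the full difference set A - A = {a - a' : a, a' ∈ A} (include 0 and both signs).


A - A = {a - a' : a, a' ∈ A}.
Compute a - a' for each ordered pair (a, a'):
a = -3: -3--3=0, -3--2=-1, -3--1=-2, -3-4=-7, -3-6=-9
a = -2: -2--3=1, -2--2=0, -2--1=-1, -2-4=-6, -2-6=-8
a = -1: -1--3=2, -1--2=1, -1--1=0, -1-4=-5, -1-6=-7
a = 4: 4--3=7, 4--2=6, 4--1=5, 4-4=0, 4-6=-2
a = 6: 6--3=9, 6--2=8, 6--1=7, 6-4=2, 6-6=0
Collecting distinct values (and noting 0 appears from a-a):
A - A = {-9, -8, -7, -6, -5, -2, -1, 0, 1, 2, 5, 6, 7, 8, 9}
|A - A| = 15

A - A = {-9, -8, -7, -6, -5, -2, -1, 0, 1, 2, 5, 6, 7, 8, 9}


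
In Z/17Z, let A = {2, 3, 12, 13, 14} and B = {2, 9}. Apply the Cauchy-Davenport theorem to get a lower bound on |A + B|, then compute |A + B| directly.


Cauchy-Davenport: |A + B| ≥ min(p, |A| + |B| - 1) for A, B nonempty in Z/pZ.
|A| = 5, |B| = 2, p = 17.
CD lower bound = min(17, 5 + 2 - 1) = min(17, 6) = 6.
Compute A + B mod 17 directly:
a = 2: 2+2=4, 2+9=11
a = 3: 3+2=5, 3+9=12
a = 12: 12+2=14, 12+9=4
a = 13: 13+2=15, 13+9=5
a = 14: 14+2=16, 14+9=6
A + B = {4, 5, 6, 11, 12, 14, 15, 16}, so |A + B| = 8.
Verify: 8 ≥ 6? Yes ✓.

CD lower bound = 6, actual |A + B| = 8.


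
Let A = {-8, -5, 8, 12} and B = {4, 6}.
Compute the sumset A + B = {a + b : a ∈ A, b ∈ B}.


A + B = {a + b : a ∈ A, b ∈ B}.
Enumerate all |A|·|B| = 4·2 = 8 pairs (a, b) and collect distinct sums.
a = -8: -8+4=-4, -8+6=-2
a = -5: -5+4=-1, -5+6=1
a = 8: 8+4=12, 8+6=14
a = 12: 12+4=16, 12+6=18
Collecting distinct sums: A + B = {-4, -2, -1, 1, 12, 14, 16, 18}
|A + B| = 8

A + B = {-4, -2, -1, 1, 12, 14, 16, 18}


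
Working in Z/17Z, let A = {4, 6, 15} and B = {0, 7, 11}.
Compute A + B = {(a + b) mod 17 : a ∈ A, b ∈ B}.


Work in Z/17Z: reduce every sum a + b modulo 17.
Enumerate all 9 pairs:
a = 4: 4+0=4, 4+7=11, 4+11=15
a = 6: 6+0=6, 6+7=13, 6+11=0
a = 15: 15+0=15, 15+7=5, 15+11=9
Distinct residues collected: {0, 4, 5, 6, 9, 11, 13, 15}
|A + B| = 8 (out of 17 total residues).

A + B = {0, 4, 5, 6, 9, 11, 13, 15}


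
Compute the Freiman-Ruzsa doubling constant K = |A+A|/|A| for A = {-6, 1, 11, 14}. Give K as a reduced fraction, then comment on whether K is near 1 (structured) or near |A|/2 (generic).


|A| = 4.
Compute A + A by enumerating all 16 pairs.
A + A = {-12, -5, 2, 5, 8, 12, 15, 22, 25, 28}, so |A + A| = 10.
K = |A + A| / |A| = 10/4 = 5/2 ≈ 2.5000.
Reference: AP of size 4 gives K = 7/4 ≈ 1.7500; a fully generic set of size 4 gives K ≈ 2.5000.

|A| = 4, |A + A| = 10, K = 10/4 = 5/2.


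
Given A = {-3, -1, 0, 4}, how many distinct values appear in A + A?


A + A = {a + a' : a, a' ∈ A}; |A| = 4.
General bounds: 2|A| - 1 ≤ |A + A| ≤ |A|(|A|+1)/2, i.e. 7 ≤ |A + A| ≤ 10.
Lower bound 2|A|-1 is attained iff A is an arithmetic progression.
Enumerate sums a + a' for a ≤ a' (symmetric, so this suffices):
a = -3: -3+-3=-6, -3+-1=-4, -3+0=-3, -3+4=1
a = -1: -1+-1=-2, -1+0=-1, -1+4=3
a = 0: 0+0=0, 0+4=4
a = 4: 4+4=8
Distinct sums: {-6, -4, -3, -2, -1, 0, 1, 3, 4, 8}
|A + A| = 10

|A + A| = 10


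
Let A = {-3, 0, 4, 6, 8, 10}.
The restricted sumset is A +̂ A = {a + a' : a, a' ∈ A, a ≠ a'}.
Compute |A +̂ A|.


Restricted sumset: A +̂ A = {a + a' : a ∈ A, a' ∈ A, a ≠ a'}.
Equivalently, take A + A and drop any sum 2a that is achievable ONLY as a + a for a ∈ A (i.e. sums representable only with equal summands).
Enumerate pairs (a, a') with a < a' (symmetric, so each unordered pair gives one sum; this covers all a ≠ a'):
  -3 + 0 = -3
  -3 + 4 = 1
  -3 + 6 = 3
  -3 + 8 = 5
  -3 + 10 = 7
  0 + 4 = 4
  0 + 6 = 6
  0 + 8 = 8
  0 + 10 = 10
  4 + 6 = 10
  4 + 8 = 12
  4 + 10 = 14
  6 + 8 = 14
  6 + 10 = 16
  8 + 10 = 18
Collected distinct sums: {-3, 1, 3, 4, 5, 6, 7, 8, 10, 12, 14, 16, 18}
|A +̂ A| = 13
(Reference bound: |A +̂ A| ≥ 2|A| - 3 for |A| ≥ 2, with |A| = 6 giving ≥ 9.)

|A +̂ A| = 13


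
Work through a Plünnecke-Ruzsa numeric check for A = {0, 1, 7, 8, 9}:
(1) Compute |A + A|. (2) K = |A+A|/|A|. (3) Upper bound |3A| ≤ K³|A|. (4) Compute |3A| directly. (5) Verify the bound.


|A| = 5.
Step 1: Compute A + A by enumerating all 25 pairs.
A + A = {0, 1, 2, 7, 8, 9, 10, 14, 15, 16, 17, 18}, so |A + A| = 12.
Step 2: Doubling constant K = |A + A|/|A| = 12/5 = 12/5 ≈ 2.4000.
Step 3: Plünnecke-Ruzsa gives |3A| ≤ K³·|A| = (2.4000)³ · 5 ≈ 69.1200.
Step 4: Compute 3A = A + A + A directly by enumerating all triples (a,b,c) ∈ A³; |3A| = 22.
Step 5: Check 22 ≤ 69.1200? Yes ✓.

K = 12/5, Plünnecke-Ruzsa bound K³|A| ≈ 69.1200, |3A| = 22, inequality holds.


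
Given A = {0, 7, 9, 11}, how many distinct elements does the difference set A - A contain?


A - A = {a - a' : a, a' ∈ A}; |A| = 4.
Bounds: 2|A|-1 ≤ |A - A| ≤ |A|² - |A| + 1, i.e. 7 ≤ |A - A| ≤ 13.
Note: 0 ∈ A - A always (from a - a). The set is symmetric: if d ∈ A - A then -d ∈ A - A.
Enumerate nonzero differences d = a - a' with a > a' (then include -d):
Positive differences: {2, 4, 7, 9, 11}
Full difference set: {0} ∪ (positive diffs) ∪ (negative diffs).
|A - A| = 1 + 2·5 = 11 (matches direct enumeration: 11).

|A - A| = 11


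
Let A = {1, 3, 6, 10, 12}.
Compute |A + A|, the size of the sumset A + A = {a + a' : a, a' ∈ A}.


A + A = {a + a' : a, a' ∈ A}; |A| = 5.
General bounds: 2|A| - 1 ≤ |A + A| ≤ |A|(|A|+1)/2, i.e. 9 ≤ |A + A| ≤ 15.
Lower bound 2|A|-1 is attained iff A is an arithmetic progression.
Enumerate sums a + a' for a ≤ a' (symmetric, so this suffices):
a = 1: 1+1=2, 1+3=4, 1+6=7, 1+10=11, 1+12=13
a = 3: 3+3=6, 3+6=9, 3+10=13, 3+12=15
a = 6: 6+6=12, 6+10=16, 6+12=18
a = 10: 10+10=20, 10+12=22
a = 12: 12+12=24
Distinct sums: {2, 4, 6, 7, 9, 11, 12, 13, 15, 16, 18, 20, 22, 24}
|A + A| = 14

|A + A| = 14


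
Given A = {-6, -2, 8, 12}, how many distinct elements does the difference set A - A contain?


A - A = {a - a' : a, a' ∈ A}; |A| = 4.
Bounds: 2|A|-1 ≤ |A - A| ≤ |A|² - |A| + 1, i.e. 7 ≤ |A - A| ≤ 13.
Note: 0 ∈ A - A always (from a - a). The set is symmetric: if d ∈ A - A then -d ∈ A - A.
Enumerate nonzero differences d = a - a' with a > a' (then include -d):
Positive differences: {4, 10, 14, 18}
Full difference set: {0} ∪ (positive diffs) ∪ (negative diffs).
|A - A| = 1 + 2·4 = 9 (matches direct enumeration: 9).

|A - A| = 9


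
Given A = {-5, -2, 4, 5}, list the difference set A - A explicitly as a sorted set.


A - A = {a - a' : a, a' ∈ A}.
Compute a - a' for each ordered pair (a, a'):
a = -5: -5--5=0, -5--2=-3, -5-4=-9, -5-5=-10
a = -2: -2--5=3, -2--2=0, -2-4=-6, -2-5=-7
a = 4: 4--5=9, 4--2=6, 4-4=0, 4-5=-1
a = 5: 5--5=10, 5--2=7, 5-4=1, 5-5=0
Collecting distinct values (and noting 0 appears from a-a):
A - A = {-10, -9, -7, -6, -3, -1, 0, 1, 3, 6, 7, 9, 10}
|A - A| = 13

A - A = {-10, -9, -7, -6, -3, -1, 0, 1, 3, 6, 7, 9, 10}


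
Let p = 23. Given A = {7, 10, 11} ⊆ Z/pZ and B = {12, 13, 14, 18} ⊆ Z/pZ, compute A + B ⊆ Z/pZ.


Work in Z/23Z: reduce every sum a + b modulo 23.
Enumerate all 12 pairs:
a = 7: 7+12=19, 7+13=20, 7+14=21, 7+18=2
a = 10: 10+12=22, 10+13=0, 10+14=1, 10+18=5
a = 11: 11+12=0, 11+13=1, 11+14=2, 11+18=6
Distinct residues collected: {0, 1, 2, 5, 6, 19, 20, 21, 22}
|A + B| = 9 (out of 23 total residues).

A + B = {0, 1, 2, 5, 6, 19, 20, 21, 22}


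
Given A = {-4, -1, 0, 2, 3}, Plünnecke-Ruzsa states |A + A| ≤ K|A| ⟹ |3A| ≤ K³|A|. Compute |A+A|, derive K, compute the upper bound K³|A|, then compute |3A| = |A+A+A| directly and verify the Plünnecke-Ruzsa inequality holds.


|A| = 5.
Step 1: Compute A + A by enumerating all 25 pairs.
A + A = {-8, -5, -4, -2, -1, 0, 1, 2, 3, 4, 5, 6}, so |A + A| = 12.
Step 2: Doubling constant K = |A + A|/|A| = 12/5 = 12/5 ≈ 2.4000.
Step 3: Plünnecke-Ruzsa gives |3A| ≤ K³·|A| = (2.4000)³ · 5 ≈ 69.1200.
Step 4: Compute 3A = A + A + A directly by enumerating all triples (a,b,c) ∈ A³; |3A| = 19.
Step 5: Check 19 ≤ 69.1200? Yes ✓.

K = 12/5, Plünnecke-Ruzsa bound K³|A| ≈ 69.1200, |3A| = 19, inequality holds.


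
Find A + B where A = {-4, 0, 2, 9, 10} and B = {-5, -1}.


A + B = {a + b : a ∈ A, b ∈ B}.
Enumerate all |A|·|B| = 5·2 = 10 pairs (a, b) and collect distinct sums.
a = -4: -4+-5=-9, -4+-1=-5
a = 0: 0+-5=-5, 0+-1=-1
a = 2: 2+-5=-3, 2+-1=1
a = 9: 9+-5=4, 9+-1=8
a = 10: 10+-5=5, 10+-1=9
Collecting distinct sums: A + B = {-9, -5, -3, -1, 1, 4, 5, 8, 9}
|A + B| = 9

A + B = {-9, -5, -3, -1, 1, 4, 5, 8, 9}


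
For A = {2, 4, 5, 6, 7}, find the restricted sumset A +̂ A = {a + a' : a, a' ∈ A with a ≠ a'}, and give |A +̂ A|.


Restricted sumset: A +̂ A = {a + a' : a ∈ A, a' ∈ A, a ≠ a'}.
Equivalently, take A + A and drop any sum 2a that is achievable ONLY as a + a for a ∈ A (i.e. sums representable only with equal summands).
Enumerate pairs (a, a') with a < a' (symmetric, so each unordered pair gives one sum; this covers all a ≠ a'):
  2 + 4 = 6
  2 + 5 = 7
  2 + 6 = 8
  2 + 7 = 9
  4 + 5 = 9
  4 + 6 = 10
  4 + 7 = 11
  5 + 6 = 11
  5 + 7 = 12
  6 + 7 = 13
Collected distinct sums: {6, 7, 8, 9, 10, 11, 12, 13}
|A +̂ A| = 8
(Reference bound: |A +̂ A| ≥ 2|A| - 3 for |A| ≥ 2, with |A| = 5 giving ≥ 7.)

|A +̂ A| = 8


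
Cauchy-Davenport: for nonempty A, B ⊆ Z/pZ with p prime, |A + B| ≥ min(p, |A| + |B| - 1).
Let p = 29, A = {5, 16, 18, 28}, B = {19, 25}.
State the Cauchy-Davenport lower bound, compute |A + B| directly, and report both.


Cauchy-Davenport: |A + B| ≥ min(p, |A| + |B| - 1) for A, B nonempty in Z/pZ.
|A| = 4, |B| = 2, p = 29.
CD lower bound = min(29, 4 + 2 - 1) = min(29, 5) = 5.
Compute A + B mod 29 directly:
a = 5: 5+19=24, 5+25=1
a = 16: 16+19=6, 16+25=12
a = 18: 18+19=8, 18+25=14
a = 28: 28+19=18, 28+25=24
A + B = {1, 6, 8, 12, 14, 18, 24}, so |A + B| = 7.
Verify: 7 ≥ 5? Yes ✓.

CD lower bound = 5, actual |A + B| = 7.


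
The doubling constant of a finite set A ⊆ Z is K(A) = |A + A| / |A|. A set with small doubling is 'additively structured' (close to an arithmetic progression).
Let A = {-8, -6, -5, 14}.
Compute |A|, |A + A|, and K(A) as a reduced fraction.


|A| = 4.
Compute A + A by enumerating all 16 pairs.
A + A = {-16, -14, -13, -12, -11, -10, 6, 8, 9, 28}, so |A + A| = 10.
K = |A + A| / |A| = 10/4 = 5/2 ≈ 2.5000.
Reference: AP of size 4 gives K = 7/4 ≈ 1.7500; a fully generic set of size 4 gives K ≈ 2.5000.

|A| = 4, |A + A| = 10, K = 10/4 = 5/2.


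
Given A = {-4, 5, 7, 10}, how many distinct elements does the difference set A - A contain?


A - A = {a - a' : a, a' ∈ A}; |A| = 4.
Bounds: 2|A|-1 ≤ |A - A| ≤ |A|² - |A| + 1, i.e. 7 ≤ |A - A| ≤ 13.
Note: 0 ∈ A - A always (from a - a). The set is symmetric: if d ∈ A - A then -d ∈ A - A.
Enumerate nonzero differences d = a - a' with a > a' (then include -d):
Positive differences: {2, 3, 5, 9, 11, 14}
Full difference set: {0} ∪ (positive diffs) ∪ (negative diffs).
|A - A| = 1 + 2·6 = 13 (matches direct enumeration: 13).

|A - A| = 13


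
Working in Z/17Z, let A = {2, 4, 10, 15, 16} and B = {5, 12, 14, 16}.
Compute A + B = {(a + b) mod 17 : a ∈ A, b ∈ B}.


Work in Z/17Z: reduce every sum a + b modulo 17.
Enumerate all 20 pairs:
a = 2: 2+5=7, 2+12=14, 2+14=16, 2+16=1
a = 4: 4+5=9, 4+12=16, 4+14=1, 4+16=3
a = 10: 10+5=15, 10+12=5, 10+14=7, 10+16=9
a = 15: 15+5=3, 15+12=10, 15+14=12, 15+16=14
a = 16: 16+5=4, 16+12=11, 16+14=13, 16+16=15
Distinct residues collected: {1, 3, 4, 5, 7, 9, 10, 11, 12, 13, 14, 15, 16}
|A + B| = 13 (out of 17 total residues).

A + B = {1, 3, 4, 5, 7, 9, 10, 11, 12, 13, 14, 15, 16}


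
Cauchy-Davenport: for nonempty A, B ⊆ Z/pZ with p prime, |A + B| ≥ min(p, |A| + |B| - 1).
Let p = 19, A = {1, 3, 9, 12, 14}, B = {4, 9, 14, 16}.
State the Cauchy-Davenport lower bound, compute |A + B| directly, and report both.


Cauchy-Davenport: |A + B| ≥ min(p, |A| + |B| - 1) for A, B nonempty in Z/pZ.
|A| = 5, |B| = 4, p = 19.
CD lower bound = min(19, 5 + 4 - 1) = min(19, 8) = 8.
Compute A + B mod 19 directly:
a = 1: 1+4=5, 1+9=10, 1+14=15, 1+16=17
a = 3: 3+4=7, 3+9=12, 3+14=17, 3+16=0
a = 9: 9+4=13, 9+9=18, 9+14=4, 9+16=6
a = 12: 12+4=16, 12+9=2, 12+14=7, 12+16=9
a = 14: 14+4=18, 14+9=4, 14+14=9, 14+16=11
A + B = {0, 2, 4, 5, 6, 7, 9, 10, 11, 12, 13, 15, 16, 17, 18}, so |A + B| = 15.
Verify: 15 ≥ 8? Yes ✓.

CD lower bound = 8, actual |A + B| = 15.


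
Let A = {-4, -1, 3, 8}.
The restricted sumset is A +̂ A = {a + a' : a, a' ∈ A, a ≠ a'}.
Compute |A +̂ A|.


Restricted sumset: A +̂ A = {a + a' : a ∈ A, a' ∈ A, a ≠ a'}.
Equivalently, take A + A and drop any sum 2a that is achievable ONLY as a + a for a ∈ A (i.e. sums representable only with equal summands).
Enumerate pairs (a, a') with a < a' (symmetric, so each unordered pair gives one sum; this covers all a ≠ a'):
  -4 + -1 = -5
  -4 + 3 = -1
  -4 + 8 = 4
  -1 + 3 = 2
  -1 + 8 = 7
  3 + 8 = 11
Collected distinct sums: {-5, -1, 2, 4, 7, 11}
|A +̂ A| = 6
(Reference bound: |A +̂ A| ≥ 2|A| - 3 for |A| ≥ 2, with |A| = 4 giving ≥ 5.)

|A +̂ A| = 6


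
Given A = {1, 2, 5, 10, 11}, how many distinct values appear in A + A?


A + A = {a + a' : a, a' ∈ A}; |A| = 5.
General bounds: 2|A| - 1 ≤ |A + A| ≤ |A|(|A|+1)/2, i.e. 9 ≤ |A + A| ≤ 15.
Lower bound 2|A|-1 is attained iff A is an arithmetic progression.
Enumerate sums a + a' for a ≤ a' (symmetric, so this suffices):
a = 1: 1+1=2, 1+2=3, 1+5=6, 1+10=11, 1+11=12
a = 2: 2+2=4, 2+5=7, 2+10=12, 2+11=13
a = 5: 5+5=10, 5+10=15, 5+11=16
a = 10: 10+10=20, 10+11=21
a = 11: 11+11=22
Distinct sums: {2, 3, 4, 6, 7, 10, 11, 12, 13, 15, 16, 20, 21, 22}
|A + A| = 14

|A + A| = 14


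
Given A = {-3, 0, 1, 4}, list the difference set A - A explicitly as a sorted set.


A - A = {a - a' : a, a' ∈ A}.
Compute a - a' for each ordered pair (a, a'):
a = -3: -3--3=0, -3-0=-3, -3-1=-4, -3-4=-7
a = 0: 0--3=3, 0-0=0, 0-1=-1, 0-4=-4
a = 1: 1--3=4, 1-0=1, 1-1=0, 1-4=-3
a = 4: 4--3=7, 4-0=4, 4-1=3, 4-4=0
Collecting distinct values (and noting 0 appears from a-a):
A - A = {-7, -4, -3, -1, 0, 1, 3, 4, 7}
|A - A| = 9

A - A = {-7, -4, -3, -1, 0, 1, 3, 4, 7}


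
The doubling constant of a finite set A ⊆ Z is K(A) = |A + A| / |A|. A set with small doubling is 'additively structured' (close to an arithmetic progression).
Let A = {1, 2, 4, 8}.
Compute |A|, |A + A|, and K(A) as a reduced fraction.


|A| = 4.
Compute A + A by enumerating all 16 pairs.
A + A = {2, 3, 4, 5, 6, 8, 9, 10, 12, 16}, so |A + A| = 10.
K = |A + A| / |A| = 10/4 = 5/2 ≈ 2.5000.
Reference: AP of size 4 gives K = 7/4 ≈ 1.7500; a fully generic set of size 4 gives K ≈ 2.5000.

|A| = 4, |A + A| = 10, K = 10/4 = 5/2.


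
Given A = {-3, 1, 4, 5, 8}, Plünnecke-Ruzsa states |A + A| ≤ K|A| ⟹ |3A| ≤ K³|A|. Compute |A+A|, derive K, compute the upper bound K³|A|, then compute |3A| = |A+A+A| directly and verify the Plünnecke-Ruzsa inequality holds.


|A| = 5.
Step 1: Compute A + A by enumerating all 25 pairs.
A + A = {-6, -2, 1, 2, 5, 6, 8, 9, 10, 12, 13, 16}, so |A + A| = 12.
Step 2: Doubling constant K = |A + A|/|A| = 12/5 = 12/5 ≈ 2.4000.
Step 3: Plünnecke-Ruzsa gives |3A| ≤ K³·|A| = (2.4000)³ · 5 ≈ 69.1200.
Step 4: Compute 3A = A + A + A directly by enumerating all triples (a,b,c) ∈ A³; |3A| = 22.
Step 5: Check 22 ≤ 69.1200? Yes ✓.

K = 12/5, Plünnecke-Ruzsa bound K³|A| ≈ 69.1200, |3A| = 22, inequality holds.


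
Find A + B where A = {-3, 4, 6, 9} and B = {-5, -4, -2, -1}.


A + B = {a + b : a ∈ A, b ∈ B}.
Enumerate all |A|·|B| = 4·4 = 16 pairs (a, b) and collect distinct sums.
a = -3: -3+-5=-8, -3+-4=-7, -3+-2=-5, -3+-1=-4
a = 4: 4+-5=-1, 4+-4=0, 4+-2=2, 4+-1=3
a = 6: 6+-5=1, 6+-4=2, 6+-2=4, 6+-1=5
a = 9: 9+-5=4, 9+-4=5, 9+-2=7, 9+-1=8
Collecting distinct sums: A + B = {-8, -7, -5, -4, -1, 0, 1, 2, 3, 4, 5, 7, 8}
|A + B| = 13

A + B = {-8, -7, -5, -4, -1, 0, 1, 2, 3, 4, 5, 7, 8}


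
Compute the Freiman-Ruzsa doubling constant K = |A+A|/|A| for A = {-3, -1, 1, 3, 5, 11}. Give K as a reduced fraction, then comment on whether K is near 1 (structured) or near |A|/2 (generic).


|A| = 6.
Compute A + A by enumerating all 36 pairs.
A + A = {-6, -4, -2, 0, 2, 4, 6, 8, 10, 12, 14, 16, 22}, so |A + A| = 13.
K = |A + A| / |A| = 13/6 (already in lowest terms) ≈ 2.1667.
Reference: AP of size 6 gives K = 11/6 ≈ 1.8333; a fully generic set of size 6 gives K ≈ 3.5000.

|A| = 6, |A + A| = 13, K = 13/6.


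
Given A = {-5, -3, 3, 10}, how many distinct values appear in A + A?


A + A = {a + a' : a, a' ∈ A}; |A| = 4.
General bounds: 2|A| - 1 ≤ |A + A| ≤ |A|(|A|+1)/2, i.e. 7 ≤ |A + A| ≤ 10.
Lower bound 2|A|-1 is attained iff A is an arithmetic progression.
Enumerate sums a + a' for a ≤ a' (symmetric, so this suffices):
a = -5: -5+-5=-10, -5+-3=-8, -5+3=-2, -5+10=5
a = -3: -3+-3=-6, -3+3=0, -3+10=7
a = 3: 3+3=6, 3+10=13
a = 10: 10+10=20
Distinct sums: {-10, -8, -6, -2, 0, 5, 6, 7, 13, 20}
|A + A| = 10

|A + A| = 10


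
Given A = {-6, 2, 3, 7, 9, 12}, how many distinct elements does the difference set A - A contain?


A - A = {a - a' : a, a' ∈ A}; |A| = 6.
Bounds: 2|A|-1 ≤ |A - A| ≤ |A|² - |A| + 1, i.e. 11 ≤ |A - A| ≤ 31.
Note: 0 ∈ A - A always (from a - a). The set is symmetric: if d ∈ A - A then -d ∈ A - A.
Enumerate nonzero differences d = a - a' with a > a' (then include -d):
Positive differences: {1, 2, 3, 4, 5, 6, 7, 8, 9, 10, 13, 15, 18}
Full difference set: {0} ∪ (positive diffs) ∪ (negative diffs).
|A - A| = 1 + 2·13 = 27 (matches direct enumeration: 27).

|A - A| = 27


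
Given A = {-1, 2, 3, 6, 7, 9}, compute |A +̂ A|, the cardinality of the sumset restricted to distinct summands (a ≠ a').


Restricted sumset: A +̂ A = {a + a' : a ∈ A, a' ∈ A, a ≠ a'}.
Equivalently, take A + A and drop any sum 2a that is achievable ONLY as a + a for a ∈ A (i.e. sums representable only with equal summands).
Enumerate pairs (a, a') with a < a' (symmetric, so each unordered pair gives one sum; this covers all a ≠ a'):
  -1 + 2 = 1
  -1 + 3 = 2
  -1 + 6 = 5
  -1 + 7 = 6
  -1 + 9 = 8
  2 + 3 = 5
  2 + 6 = 8
  2 + 7 = 9
  2 + 9 = 11
  3 + 6 = 9
  3 + 7 = 10
  3 + 9 = 12
  6 + 7 = 13
  6 + 9 = 15
  7 + 9 = 16
Collected distinct sums: {1, 2, 5, 6, 8, 9, 10, 11, 12, 13, 15, 16}
|A +̂ A| = 12
(Reference bound: |A +̂ A| ≥ 2|A| - 3 for |A| ≥ 2, with |A| = 6 giving ≥ 9.)

|A +̂ A| = 12


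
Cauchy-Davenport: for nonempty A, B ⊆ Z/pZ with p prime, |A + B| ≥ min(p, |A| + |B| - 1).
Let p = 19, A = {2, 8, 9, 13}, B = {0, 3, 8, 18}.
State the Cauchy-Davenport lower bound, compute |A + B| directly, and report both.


Cauchy-Davenport: |A + B| ≥ min(p, |A| + |B| - 1) for A, B nonempty in Z/pZ.
|A| = 4, |B| = 4, p = 19.
CD lower bound = min(19, 4 + 4 - 1) = min(19, 7) = 7.
Compute A + B mod 19 directly:
a = 2: 2+0=2, 2+3=5, 2+8=10, 2+18=1
a = 8: 8+0=8, 8+3=11, 8+8=16, 8+18=7
a = 9: 9+0=9, 9+3=12, 9+8=17, 9+18=8
a = 13: 13+0=13, 13+3=16, 13+8=2, 13+18=12
A + B = {1, 2, 5, 7, 8, 9, 10, 11, 12, 13, 16, 17}, so |A + B| = 12.
Verify: 12 ≥ 7? Yes ✓.

CD lower bound = 7, actual |A + B| = 12.


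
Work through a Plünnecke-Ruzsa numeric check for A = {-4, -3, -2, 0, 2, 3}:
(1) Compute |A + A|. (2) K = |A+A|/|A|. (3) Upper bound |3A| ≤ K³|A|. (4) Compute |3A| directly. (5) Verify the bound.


|A| = 6.
Step 1: Compute A + A by enumerating all 36 pairs.
A + A = {-8, -7, -6, -5, -4, -3, -2, -1, 0, 1, 2, 3, 4, 5, 6}, so |A + A| = 15.
Step 2: Doubling constant K = |A + A|/|A| = 15/6 = 15/6 ≈ 2.5000.
Step 3: Plünnecke-Ruzsa gives |3A| ≤ K³·|A| = (2.5000)³ · 6 ≈ 93.7500.
Step 4: Compute 3A = A + A + A directly by enumerating all triples (a,b,c) ∈ A³; |3A| = 22.
Step 5: Check 22 ≤ 93.7500? Yes ✓.

K = 15/6, Plünnecke-Ruzsa bound K³|A| ≈ 93.7500, |3A| = 22, inequality holds.


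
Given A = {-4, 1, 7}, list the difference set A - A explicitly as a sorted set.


A - A = {a - a' : a, a' ∈ A}.
Compute a - a' for each ordered pair (a, a'):
a = -4: -4--4=0, -4-1=-5, -4-7=-11
a = 1: 1--4=5, 1-1=0, 1-7=-6
a = 7: 7--4=11, 7-1=6, 7-7=0
Collecting distinct values (and noting 0 appears from a-a):
A - A = {-11, -6, -5, 0, 5, 6, 11}
|A - A| = 7

A - A = {-11, -6, -5, 0, 5, 6, 11}


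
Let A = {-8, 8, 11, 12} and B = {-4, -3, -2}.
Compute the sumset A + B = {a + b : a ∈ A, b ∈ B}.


A + B = {a + b : a ∈ A, b ∈ B}.
Enumerate all |A|·|B| = 4·3 = 12 pairs (a, b) and collect distinct sums.
a = -8: -8+-4=-12, -8+-3=-11, -8+-2=-10
a = 8: 8+-4=4, 8+-3=5, 8+-2=6
a = 11: 11+-4=7, 11+-3=8, 11+-2=9
a = 12: 12+-4=8, 12+-3=9, 12+-2=10
Collecting distinct sums: A + B = {-12, -11, -10, 4, 5, 6, 7, 8, 9, 10}
|A + B| = 10

A + B = {-12, -11, -10, 4, 5, 6, 7, 8, 9, 10}


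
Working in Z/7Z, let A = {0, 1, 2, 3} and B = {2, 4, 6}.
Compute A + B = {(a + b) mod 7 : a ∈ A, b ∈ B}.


Work in Z/7Z: reduce every sum a + b modulo 7.
Enumerate all 12 pairs:
a = 0: 0+2=2, 0+4=4, 0+6=6
a = 1: 1+2=3, 1+4=5, 1+6=0
a = 2: 2+2=4, 2+4=6, 2+6=1
a = 3: 3+2=5, 3+4=0, 3+6=2
Distinct residues collected: {0, 1, 2, 3, 4, 5, 6}
|A + B| = 7 (out of 7 total residues).

A + B = {0, 1, 2, 3, 4, 5, 6}


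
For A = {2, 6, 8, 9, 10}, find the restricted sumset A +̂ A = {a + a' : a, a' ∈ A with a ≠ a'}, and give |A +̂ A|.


Restricted sumset: A +̂ A = {a + a' : a ∈ A, a' ∈ A, a ≠ a'}.
Equivalently, take A + A and drop any sum 2a that is achievable ONLY as a + a for a ∈ A (i.e. sums representable only with equal summands).
Enumerate pairs (a, a') with a < a' (symmetric, so each unordered pair gives one sum; this covers all a ≠ a'):
  2 + 6 = 8
  2 + 8 = 10
  2 + 9 = 11
  2 + 10 = 12
  6 + 8 = 14
  6 + 9 = 15
  6 + 10 = 16
  8 + 9 = 17
  8 + 10 = 18
  9 + 10 = 19
Collected distinct sums: {8, 10, 11, 12, 14, 15, 16, 17, 18, 19}
|A +̂ A| = 10
(Reference bound: |A +̂ A| ≥ 2|A| - 3 for |A| ≥ 2, with |A| = 5 giving ≥ 7.)

|A +̂ A| = 10


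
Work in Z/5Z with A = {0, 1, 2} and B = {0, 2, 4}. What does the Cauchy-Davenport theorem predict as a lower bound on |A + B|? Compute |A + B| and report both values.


Cauchy-Davenport: |A + B| ≥ min(p, |A| + |B| - 1) for A, B nonempty in Z/pZ.
|A| = 3, |B| = 3, p = 5.
CD lower bound = min(5, 3 + 3 - 1) = min(5, 5) = 5.
Compute A + B mod 5 directly:
a = 0: 0+0=0, 0+2=2, 0+4=4
a = 1: 1+0=1, 1+2=3, 1+4=0
a = 2: 2+0=2, 2+2=4, 2+4=1
A + B = {0, 1, 2, 3, 4}, so |A + B| = 5.
Verify: 5 ≥ 5? Yes ✓.

CD lower bound = 5, actual |A + B| = 5.


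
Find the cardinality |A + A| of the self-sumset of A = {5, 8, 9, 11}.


A + A = {a + a' : a, a' ∈ A}; |A| = 4.
General bounds: 2|A| - 1 ≤ |A + A| ≤ |A|(|A|+1)/2, i.e. 7 ≤ |A + A| ≤ 10.
Lower bound 2|A|-1 is attained iff A is an arithmetic progression.
Enumerate sums a + a' for a ≤ a' (symmetric, so this suffices):
a = 5: 5+5=10, 5+8=13, 5+9=14, 5+11=16
a = 8: 8+8=16, 8+9=17, 8+11=19
a = 9: 9+9=18, 9+11=20
a = 11: 11+11=22
Distinct sums: {10, 13, 14, 16, 17, 18, 19, 20, 22}
|A + A| = 9

|A + A| = 9


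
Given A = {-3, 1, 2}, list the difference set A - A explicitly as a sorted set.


A - A = {a - a' : a, a' ∈ A}.
Compute a - a' for each ordered pair (a, a'):
a = -3: -3--3=0, -3-1=-4, -3-2=-5
a = 1: 1--3=4, 1-1=0, 1-2=-1
a = 2: 2--3=5, 2-1=1, 2-2=0
Collecting distinct values (and noting 0 appears from a-a):
A - A = {-5, -4, -1, 0, 1, 4, 5}
|A - A| = 7

A - A = {-5, -4, -1, 0, 1, 4, 5}


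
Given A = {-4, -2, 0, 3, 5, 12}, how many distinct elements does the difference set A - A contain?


A - A = {a - a' : a, a' ∈ A}; |A| = 6.
Bounds: 2|A|-1 ≤ |A - A| ≤ |A|² - |A| + 1, i.e. 11 ≤ |A - A| ≤ 31.
Note: 0 ∈ A - A always (from a - a). The set is symmetric: if d ∈ A - A then -d ∈ A - A.
Enumerate nonzero differences d = a - a' with a > a' (then include -d):
Positive differences: {2, 3, 4, 5, 7, 9, 12, 14, 16}
Full difference set: {0} ∪ (positive diffs) ∪ (negative diffs).
|A - A| = 1 + 2·9 = 19 (matches direct enumeration: 19).

|A - A| = 19


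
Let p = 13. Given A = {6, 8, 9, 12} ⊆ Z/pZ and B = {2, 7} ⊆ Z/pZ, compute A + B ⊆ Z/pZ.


Work in Z/13Z: reduce every sum a + b modulo 13.
Enumerate all 8 pairs:
a = 6: 6+2=8, 6+7=0
a = 8: 8+2=10, 8+7=2
a = 9: 9+2=11, 9+7=3
a = 12: 12+2=1, 12+7=6
Distinct residues collected: {0, 1, 2, 3, 6, 8, 10, 11}
|A + B| = 8 (out of 13 total residues).

A + B = {0, 1, 2, 3, 6, 8, 10, 11}


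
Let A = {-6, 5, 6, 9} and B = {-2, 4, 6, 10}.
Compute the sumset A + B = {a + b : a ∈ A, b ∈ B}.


A + B = {a + b : a ∈ A, b ∈ B}.
Enumerate all |A|·|B| = 4·4 = 16 pairs (a, b) and collect distinct sums.
a = -6: -6+-2=-8, -6+4=-2, -6+6=0, -6+10=4
a = 5: 5+-2=3, 5+4=9, 5+6=11, 5+10=15
a = 6: 6+-2=4, 6+4=10, 6+6=12, 6+10=16
a = 9: 9+-2=7, 9+4=13, 9+6=15, 9+10=19
Collecting distinct sums: A + B = {-8, -2, 0, 3, 4, 7, 9, 10, 11, 12, 13, 15, 16, 19}
|A + B| = 14

A + B = {-8, -2, 0, 3, 4, 7, 9, 10, 11, 12, 13, 15, 16, 19}


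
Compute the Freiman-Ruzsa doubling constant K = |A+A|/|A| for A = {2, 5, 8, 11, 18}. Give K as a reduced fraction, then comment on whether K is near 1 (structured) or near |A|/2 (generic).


|A| = 5.
Compute A + A by enumerating all 25 pairs.
A + A = {4, 7, 10, 13, 16, 19, 20, 22, 23, 26, 29, 36}, so |A + A| = 12.
K = |A + A| / |A| = 12/5 (already in lowest terms) ≈ 2.4000.
Reference: AP of size 5 gives K = 9/5 ≈ 1.8000; a fully generic set of size 5 gives K ≈ 3.0000.

|A| = 5, |A + A| = 12, K = 12/5.


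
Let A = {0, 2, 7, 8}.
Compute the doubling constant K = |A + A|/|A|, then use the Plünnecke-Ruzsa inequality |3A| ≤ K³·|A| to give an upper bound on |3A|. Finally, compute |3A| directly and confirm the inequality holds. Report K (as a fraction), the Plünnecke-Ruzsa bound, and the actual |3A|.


|A| = 4.
Step 1: Compute A + A by enumerating all 16 pairs.
A + A = {0, 2, 4, 7, 8, 9, 10, 14, 15, 16}, so |A + A| = 10.
Step 2: Doubling constant K = |A + A|/|A| = 10/4 = 10/4 ≈ 2.5000.
Step 3: Plünnecke-Ruzsa gives |3A| ≤ K³·|A| = (2.5000)³ · 4 ≈ 62.5000.
Step 4: Compute 3A = A + A + A directly by enumerating all triples (a,b,c) ∈ A³; |3A| = 19.
Step 5: Check 19 ≤ 62.5000? Yes ✓.

K = 10/4, Plünnecke-Ruzsa bound K³|A| ≈ 62.5000, |3A| = 19, inequality holds.


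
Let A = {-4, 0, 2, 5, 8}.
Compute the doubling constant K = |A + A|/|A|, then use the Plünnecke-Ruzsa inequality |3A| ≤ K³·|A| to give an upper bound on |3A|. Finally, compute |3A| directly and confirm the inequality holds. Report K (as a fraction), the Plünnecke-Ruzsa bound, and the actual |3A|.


|A| = 5.
Step 1: Compute A + A by enumerating all 25 pairs.
A + A = {-8, -4, -2, 0, 1, 2, 4, 5, 7, 8, 10, 13, 16}, so |A + A| = 13.
Step 2: Doubling constant K = |A + A|/|A| = 13/5 = 13/5 ≈ 2.6000.
Step 3: Plünnecke-Ruzsa gives |3A| ≤ K³·|A| = (2.6000)³ · 5 ≈ 87.8800.
Step 4: Compute 3A = A + A + A directly by enumerating all triples (a,b,c) ∈ A³; |3A| = 24.
Step 5: Check 24 ≤ 87.8800? Yes ✓.

K = 13/5, Plünnecke-Ruzsa bound K³|A| ≈ 87.8800, |3A| = 24, inequality holds.


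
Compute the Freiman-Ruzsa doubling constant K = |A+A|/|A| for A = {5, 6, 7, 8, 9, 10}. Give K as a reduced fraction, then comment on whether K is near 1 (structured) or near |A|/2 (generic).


|A| = 6.
Compute A + A by enumerating all 36 pairs.
A + A = {10, 11, 12, 13, 14, 15, 16, 17, 18, 19, 20}, so |A + A| = 11.
K = |A + A| / |A| = 11/6 (already in lowest terms) ≈ 1.8333.
Reference: AP of size 6 gives K = 11/6 ≈ 1.8333; a fully generic set of size 6 gives K ≈ 3.5000.

|A| = 6, |A + A| = 11, K = 11/6.
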